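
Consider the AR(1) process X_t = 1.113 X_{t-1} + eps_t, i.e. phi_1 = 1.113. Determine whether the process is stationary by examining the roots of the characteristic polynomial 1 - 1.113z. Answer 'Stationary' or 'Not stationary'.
\text{Not stationary}

The AR(p) characteristic polynomial is P(z) = 1 - 1.113z.
Stationarity requires all roots to lie outside the unit circle, i.e. |z| > 1 for every root.
This is linear in z: 1 + (-1.113) z = 0  =>  z = -1/(-1.113) = 0.898473,  |z| = 0.898473.
Moduli of all roots: 0.8985.
All moduli strictly greater than 1? No.
Verdict: Not stationary.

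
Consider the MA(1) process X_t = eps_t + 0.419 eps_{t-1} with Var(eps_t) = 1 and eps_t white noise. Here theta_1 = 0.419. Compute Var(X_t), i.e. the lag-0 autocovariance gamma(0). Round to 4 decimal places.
\gamma(0) = 1.1756

For an MA(q) process X_t = eps_t + sum_i theta_i eps_{t-i} with
Var(eps_t) = sigma^2, the variance is
  gamma(0) = sigma^2 * (1 + sum_i theta_i^2).
  sum_i theta_i^2 = (0.419)^2 = 0.175561.
  gamma(0) = 1 * (1 + 0.175561) = 1 * 1.175561 = 1.175561, which rounds to 1.1756.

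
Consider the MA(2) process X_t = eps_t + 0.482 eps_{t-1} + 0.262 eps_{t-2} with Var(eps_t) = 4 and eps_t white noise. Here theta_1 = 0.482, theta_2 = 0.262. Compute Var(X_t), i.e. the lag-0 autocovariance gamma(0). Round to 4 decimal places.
\gamma(0) = 5.2039

For an MA(q) process X_t = eps_t + sum_i theta_i eps_{t-i} with
Var(eps_t) = sigma^2, the variance is
  gamma(0) = sigma^2 * (1 + sum_i theta_i^2).
  sum_i theta_i^2 = (0.482)^2 + (0.262)^2 = 0.232324 + 0.068644 = 0.300968.
  gamma(0) = 4 * (1 + 0.300968) = 4 * 1.300968 = 5.203872, which rounds to 5.2039.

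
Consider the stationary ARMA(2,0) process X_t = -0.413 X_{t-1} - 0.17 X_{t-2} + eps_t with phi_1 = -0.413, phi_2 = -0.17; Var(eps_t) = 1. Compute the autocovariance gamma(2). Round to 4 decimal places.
\gamma(2) = -0.0285

Multiply the model equation by X_{t-k} and take expectations. With theta_0 = psi_0 = 1 and psi_j the MA(infinity) weights, this gives
  gamma(k) - sum_i phi_i gamma(k-i) = c_k,
  c_k = sigma^2 * sum_{j=k..q} theta_j psi_{j-k}   (c_k = 0 for k > q),
using gamma(-m) = gamma(m).
Pure AR (q = 0): c_0 = sigma^2 = 1, c_k = 0 for k >= 1.
Equations for k = 0, 1, 2 (AR order 2, c_2 = 0):
  (E0) gamma(0) = phi_1 gamma(1) + phi_2 gamma(2) + c_0
  (E1) gamma(1) = phi_1 gamma(0) + phi_2 gamma(1) + c_1
  (E2) gamma(2) = phi_1 gamma(1) + phi_2 gamma(0)
From (E1): gamma(1) = A gamma(0) + B with
  A = phi_1 / (1 - phi_2) = -0.413 / 1.17 = -0.352991,   B = c_1 / (1 - phi_2) = 0 / 1.17 = 0.
Insert (E2) into (E0): gamma(0) (1 - phi_2^2) = phi_1 (1 + phi_2) gamma(1) + c_0.
  phi_1 (1 + phi_2) = (-0.413)(0.83) = -0.34279,   1 - phi_2^2 = 0.9711.
Replace gamma(1) by A gamma(0) + B and collect gamma(0):
  gamma(0) [0.9711 - (-0.34279)(-0.352991)] = c_0 = 1
  gamma(0) * 0.850098 = 1
  gamma(0) = 1 / 0.850098 = 1.176335.
  gamma(1) = A gamma(0) = (-0.352991)(1.176335) = -0.415236.
  gamma(2) = phi_1 gamma(1) + phi_2 gamma(0) = (-0.413)(-0.415236) + (-0.17)(1.176335) = -0.028484.
Therefore gamma(2) = -0.0285 (to 4 decimal places).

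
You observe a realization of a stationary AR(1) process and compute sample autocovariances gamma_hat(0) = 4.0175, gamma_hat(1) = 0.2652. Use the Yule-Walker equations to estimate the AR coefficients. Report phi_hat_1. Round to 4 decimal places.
\hat\phi_{1} = 0.0660

The Yule-Walker equations for an AR(p) process read, in matrix form,
  Gamma_p phi = r_p,   with   (Gamma_p)_{ij} = gamma(|i - j|),
                       (r_p)_i = gamma(i),   i,j = 1..p.
Substitute the sample gammas (Toeplitz matrix and right-hand side of size 1):
  Gamma_p = [[4.0175]]
  r_p     = [0.2652]
With p = 1 this is the single equation gamma(0) phi_1 = gamma(1):
  phi_hat_1 = gamma(1) / gamma(0) = 0.2652 / 4.0175 = 0.0660.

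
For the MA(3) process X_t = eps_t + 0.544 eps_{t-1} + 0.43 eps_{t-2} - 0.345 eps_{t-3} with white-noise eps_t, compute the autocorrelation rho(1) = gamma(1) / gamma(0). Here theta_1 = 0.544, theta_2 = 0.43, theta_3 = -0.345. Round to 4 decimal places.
\rho(1) = 0.3935

For an MA(q) process with theta_0 = 1, the autocovariance is
  gamma(k) = sigma^2 * sum_{i=0..q-k} theta_i * theta_{i+k},
and rho(k) = gamma(k) / gamma(0). Sigma^2 cancels.
  numerator   = (1)*(0.544) + (0.544)*(0.43) + (0.43)*(-0.345) = 0.62957.
  denominator = (1)^2 + (0.544)^2 + (0.43)^2 + (-0.345)^2 = 1.599861.
  rho(1) = 0.62957 / 1.599861 = 0.3935.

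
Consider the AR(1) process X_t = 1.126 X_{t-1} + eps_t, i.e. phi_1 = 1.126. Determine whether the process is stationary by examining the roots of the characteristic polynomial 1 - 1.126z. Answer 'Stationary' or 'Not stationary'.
\text{Not stationary}

The AR(p) characteristic polynomial is P(z) = 1 - 1.126z.
Stationarity requires all roots to lie outside the unit circle, i.e. |z| > 1 for every root.
This is linear in z: 1 + (-1.126) z = 0  =>  z = -1/(-1.126) = 0.888099,  |z| = 0.888099.
Moduli of all roots: 0.8881.
All moduli strictly greater than 1? No.
Verdict: Not stationary.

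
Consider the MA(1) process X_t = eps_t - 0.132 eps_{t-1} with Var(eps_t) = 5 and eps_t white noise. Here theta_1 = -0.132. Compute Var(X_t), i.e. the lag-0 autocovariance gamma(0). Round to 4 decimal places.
\gamma(0) = 5.0871

For an MA(q) process X_t = eps_t + sum_i theta_i eps_{t-i} with
Var(eps_t) = sigma^2, the variance is
  gamma(0) = sigma^2 * (1 + sum_i theta_i^2).
  sum_i theta_i^2 = (-0.132)^2 = 0.017424.
  gamma(0) = 5 * (1 + 0.017424) = 5 * 1.017424 = 5.08712, which rounds to 5.0871.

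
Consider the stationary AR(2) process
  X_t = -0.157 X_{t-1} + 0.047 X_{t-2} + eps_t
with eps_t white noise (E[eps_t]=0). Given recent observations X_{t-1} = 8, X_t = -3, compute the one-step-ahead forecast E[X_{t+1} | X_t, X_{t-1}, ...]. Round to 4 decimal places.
E[X_{t+1} \mid \mathcal F_t] = 0.8470

For an AR(p) model X_t = c + sum_i phi_i X_{t-i} + eps_t, the
one-step-ahead conditional mean is
  E[X_{t+1} | X_t, ...] = c + sum_i phi_i X_{t+1-i}.
Substitute known values:
  E[X_{t+1} | ...] = (-0.157) * (-3) + (0.047) * (8)
                   = 0.8470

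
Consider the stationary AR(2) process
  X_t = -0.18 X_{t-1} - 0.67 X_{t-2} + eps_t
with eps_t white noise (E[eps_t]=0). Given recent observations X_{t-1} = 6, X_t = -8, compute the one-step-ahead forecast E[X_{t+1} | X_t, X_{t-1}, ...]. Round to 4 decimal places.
E[X_{t+1} \mid \mathcal F_t] = -2.5800

For an AR(p) model X_t = c + sum_i phi_i X_{t-i} + eps_t, the
one-step-ahead conditional mean is
  E[X_{t+1} | X_t, ...] = c + sum_i phi_i X_{t+1-i}.
Substitute known values:
  E[X_{t+1} | ...] = (-0.18) * (-8) + (-0.67) * (6)
                   = -2.5800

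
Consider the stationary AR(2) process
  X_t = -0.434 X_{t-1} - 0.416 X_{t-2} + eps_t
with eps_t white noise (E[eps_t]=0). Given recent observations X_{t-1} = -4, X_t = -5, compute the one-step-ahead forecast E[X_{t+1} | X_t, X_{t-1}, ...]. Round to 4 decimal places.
E[X_{t+1} \mid \mathcal F_t] = 3.8340

For an AR(p) model X_t = c + sum_i phi_i X_{t-i} + eps_t, the
one-step-ahead conditional mean is
  E[X_{t+1} | X_t, ...] = c + sum_i phi_i X_{t+1-i}.
Substitute known values:
  E[X_{t+1} | ...] = (-0.434) * (-5) + (-0.416) * (-4)
                   = 3.8340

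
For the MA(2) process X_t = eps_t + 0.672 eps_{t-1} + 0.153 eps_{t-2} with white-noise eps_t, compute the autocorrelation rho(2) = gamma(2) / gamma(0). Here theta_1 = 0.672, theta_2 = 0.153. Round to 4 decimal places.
\rho(2) = 0.1037

For an MA(q) process with theta_0 = 1, the autocovariance is
  gamma(k) = sigma^2 * sum_{i=0..q-k} theta_i * theta_{i+k},
and rho(k) = gamma(k) / gamma(0). Sigma^2 cancels.
  numerator   = (1)*(0.153) = 0.153.
  denominator = (1)^2 + (0.672)^2 + (0.153)^2 = 1.474993.
  rho(2) = 0.153 / 1.474993 = 0.1037.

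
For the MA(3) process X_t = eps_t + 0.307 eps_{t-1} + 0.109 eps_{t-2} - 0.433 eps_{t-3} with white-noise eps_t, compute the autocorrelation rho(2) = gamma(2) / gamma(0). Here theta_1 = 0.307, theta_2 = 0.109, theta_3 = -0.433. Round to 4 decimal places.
\rho(2) = -0.0185

For an MA(q) process with theta_0 = 1, the autocovariance is
  gamma(k) = sigma^2 * sum_{i=0..q-k} theta_i * theta_{i+k},
and rho(k) = gamma(k) / gamma(0). Sigma^2 cancels.
  numerator   = (1)*(0.109) + (0.307)*(-0.433) = -0.023931.
  denominator = (1)^2 + (0.307)^2 + (0.109)^2 + (-0.433)^2 = 1.293619.
  rho(2) = -0.023931 / 1.293619 = -0.0185.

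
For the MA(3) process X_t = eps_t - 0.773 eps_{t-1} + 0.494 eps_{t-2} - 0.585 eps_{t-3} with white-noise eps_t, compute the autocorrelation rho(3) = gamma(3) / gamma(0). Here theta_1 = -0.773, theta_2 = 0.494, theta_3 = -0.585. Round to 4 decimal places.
\rho(3) = -0.2679

For an MA(q) process with theta_0 = 1, the autocovariance is
  gamma(k) = sigma^2 * sum_{i=0..q-k} theta_i * theta_{i+k},
and rho(k) = gamma(k) / gamma(0). Sigma^2 cancels.
  numerator   = (1)*(-0.585) = -0.585.
  denominator = (1)^2 + (-0.773)^2 + (0.494)^2 + (-0.585)^2 = 2.18379.
  rho(3) = -0.585 / 2.18379 = -0.2679.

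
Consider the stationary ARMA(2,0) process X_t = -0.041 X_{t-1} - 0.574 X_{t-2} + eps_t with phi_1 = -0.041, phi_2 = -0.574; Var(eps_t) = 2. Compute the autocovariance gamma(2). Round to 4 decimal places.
\gamma(2) = -1.7101

Multiply the model equation by X_{t-k} and take expectations. With theta_0 = psi_0 = 1 and psi_j the MA(infinity) weights, this gives
  gamma(k) - sum_i phi_i gamma(k-i) = c_k,
  c_k = sigma^2 * sum_{j=k..q} theta_j psi_{j-k}   (c_k = 0 for k > q),
using gamma(-m) = gamma(m).
Pure AR (q = 0): c_0 = sigma^2 = 2, c_k = 0 for k >= 1.
Equations for k = 0, 1, 2 (AR order 2, c_2 = 0):
  (E0) gamma(0) = phi_1 gamma(1) + phi_2 gamma(2) + c_0
  (E1) gamma(1) = phi_1 gamma(0) + phi_2 gamma(1) + c_1
  (E2) gamma(2) = phi_1 gamma(1) + phi_2 gamma(0)
From (E1): gamma(1) = A gamma(0) + B with
  A = phi_1 / (1 - phi_2) = -0.041 / 1.574 = -0.026048,   B = c_1 / (1 - phi_2) = 0 / 1.574 = 0.
Insert (E2) into (E0): gamma(0) (1 - phi_2^2) = phi_1 (1 + phi_2) gamma(1) + c_0.
  phi_1 (1 + phi_2) = (-0.041)(0.426) = -0.017466,   1 - phi_2^2 = 0.670524.
Replace gamma(1) by A gamma(0) + B and collect gamma(0):
  gamma(0) [0.670524 - (-0.017466)(-0.026048)] = c_0 = 2
  gamma(0) * 0.670069 = 2
  gamma(0) = 2 / 0.670069 = 2.984767.
  gamma(1) = A gamma(0) = (-0.026048)(2.984767) = -0.077748.
  gamma(2) = phi_1 gamma(1) + phi_2 gamma(0) = (-0.041)(-0.077748) + (-0.574)(2.984767) = -1.710069.
Therefore gamma(2) = -1.7101 (to 4 decimal places).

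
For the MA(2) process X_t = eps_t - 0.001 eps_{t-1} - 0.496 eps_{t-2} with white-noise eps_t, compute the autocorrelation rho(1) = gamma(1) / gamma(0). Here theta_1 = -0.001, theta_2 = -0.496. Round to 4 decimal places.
\rho(1) = -0.0004

For an MA(q) process with theta_0 = 1, the autocovariance is
  gamma(k) = sigma^2 * sum_{i=0..q-k} theta_i * theta_{i+k},
and rho(k) = gamma(k) / gamma(0). Sigma^2 cancels.
  numerator   = (1)*(-0.001) + (-0.001)*(-0.496) = -0.000504.
  denominator = (1)^2 + (-0.001)^2 + (-0.496)^2 = 1.246017.
  rho(1) = -0.000504 / 1.246017 = -0.0004.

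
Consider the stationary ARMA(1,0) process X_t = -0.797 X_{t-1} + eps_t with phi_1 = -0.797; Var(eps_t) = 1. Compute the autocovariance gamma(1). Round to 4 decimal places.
\gamma(1) = -2.1848

Multiply the model equation by X_{t-k} and take expectations. With theta_0 = psi_0 = 1 and psi_j the MA(infinity) weights, this gives
  gamma(k) - sum_i phi_i gamma(k-i) = c_k,
  c_k = sigma^2 * sum_{j=k..q} theta_j psi_{j-k}   (c_k = 0 for k > q),
using gamma(-m) = gamma(m).
Pure AR (q = 0): c_0 = sigma^2 = 1, c_k = 0 for k >= 1.
Equations for k = 0 and k = 1 (AR order 1):
  gamma(0) = phi_1 gamma(1) + c_0
  gamma(1) = phi_1 gamma(0) + c_1
Substituting the second into the first: gamma(0) (1 - phi_1^2) = c_0 + phi_1 c_1, so
  gamma(0) = c_0 / (1 - phi_1^2) = 1 / (1 - (-0.797)^2) = 1 / 0.364791 = 2.741296.
  gamma(1) = phi_1 gamma(0) = (-0.797)(2.741296) = -2.184813.
Therefore gamma(1) = -2.1848 (to 4 decimal places).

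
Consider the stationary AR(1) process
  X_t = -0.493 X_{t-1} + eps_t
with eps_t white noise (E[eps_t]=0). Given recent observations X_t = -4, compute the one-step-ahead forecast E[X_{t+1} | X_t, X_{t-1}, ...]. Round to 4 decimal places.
E[X_{t+1} \mid \mathcal F_t] = 1.9720

For an AR(p) model X_t = c + sum_i phi_i X_{t-i} + eps_t, the
one-step-ahead conditional mean is
  E[X_{t+1} | X_t, ...] = c + sum_i phi_i X_{t+1-i}.
Substitute known values:
  E[X_{t+1} | ...] = (-0.493) * (-4)
                   = 1.9720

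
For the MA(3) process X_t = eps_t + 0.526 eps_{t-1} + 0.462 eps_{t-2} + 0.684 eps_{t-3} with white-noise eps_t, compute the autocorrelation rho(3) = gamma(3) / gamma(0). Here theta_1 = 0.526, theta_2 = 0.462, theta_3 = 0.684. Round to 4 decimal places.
\rho(3) = 0.3493

For an MA(q) process with theta_0 = 1, the autocovariance is
  gamma(k) = sigma^2 * sum_{i=0..q-k} theta_i * theta_{i+k},
and rho(k) = gamma(k) / gamma(0). Sigma^2 cancels.
  numerator   = (1)*(0.684) = 0.684.
  denominator = (1)^2 + (0.526)^2 + (0.462)^2 + (0.684)^2 = 1.957976.
  rho(3) = 0.684 / 1.957976 = 0.3493.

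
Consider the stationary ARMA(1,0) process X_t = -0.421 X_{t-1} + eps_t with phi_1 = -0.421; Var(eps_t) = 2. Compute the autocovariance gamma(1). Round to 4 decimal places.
\gamma(1) = -1.0234

Multiply the model equation by X_{t-k} and take expectations. With theta_0 = psi_0 = 1 and psi_j the MA(infinity) weights, this gives
  gamma(k) - sum_i phi_i gamma(k-i) = c_k,
  c_k = sigma^2 * sum_{j=k..q} theta_j psi_{j-k}   (c_k = 0 for k > q),
using gamma(-m) = gamma(m).
Pure AR (q = 0): c_0 = sigma^2 = 2, c_k = 0 for k >= 1.
Equations for k = 0 and k = 1 (AR order 1):
  gamma(0) = phi_1 gamma(1) + c_0
  gamma(1) = phi_1 gamma(0) + c_1
Substituting the second into the first: gamma(0) (1 - phi_1^2) = c_0 + phi_1 c_1, so
  gamma(0) = c_0 / (1 - phi_1^2) = 2 / (1 - (-0.421)^2) = 2 / 0.822759 = 2.430845.
  gamma(1) = phi_1 gamma(0) = (-0.421)(2.430845) = -1.023386.
Therefore gamma(1) = -1.0234 (to 4 decimal places).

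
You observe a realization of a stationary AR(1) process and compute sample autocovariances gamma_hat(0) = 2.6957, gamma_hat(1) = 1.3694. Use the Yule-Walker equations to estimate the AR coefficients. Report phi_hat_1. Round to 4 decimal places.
\hat\phi_{1} = 0.5080

The Yule-Walker equations for an AR(p) process read, in matrix form,
  Gamma_p phi = r_p,   with   (Gamma_p)_{ij} = gamma(|i - j|),
                       (r_p)_i = gamma(i),   i,j = 1..p.
Substitute the sample gammas (Toeplitz matrix and right-hand side of size 1):
  Gamma_p = [[2.6957]]
  r_p     = [1.3694]
With p = 1 this is the single equation gamma(0) phi_1 = gamma(1):
  phi_hat_1 = gamma(1) / gamma(0) = 1.3694 / 2.6957 = 0.5080.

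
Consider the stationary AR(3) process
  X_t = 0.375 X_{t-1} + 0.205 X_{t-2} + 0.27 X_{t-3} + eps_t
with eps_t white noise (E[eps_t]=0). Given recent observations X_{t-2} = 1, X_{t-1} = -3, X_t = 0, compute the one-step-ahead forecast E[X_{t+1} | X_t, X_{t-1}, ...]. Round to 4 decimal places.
E[X_{t+1} \mid \mathcal F_t] = -0.3450

For an AR(p) model X_t = c + sum_i phi_i X_{t-i} + eps_t, the
one-step-ahead conditional mean is
  E[X_{t+1} | X_t, ...] = c + sum_i phi_i X_{t+1-i}.
Substitute known values:
  E[X_{t+1} | ...] = (0.375) * (0) + (0.205) * (-3) + (0.27) * (1)
                   = -0.3450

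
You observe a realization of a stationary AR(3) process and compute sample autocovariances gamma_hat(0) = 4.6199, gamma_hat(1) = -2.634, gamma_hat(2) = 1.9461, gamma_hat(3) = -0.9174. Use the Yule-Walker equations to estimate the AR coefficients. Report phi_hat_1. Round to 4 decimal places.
\hat\phi_{1} = -0.5080

The Yule-Walker equations for an AR(p) process read, in matrix form,
  Gamma_p phi = r_p,   with   (Gamma_p)_{ij} = gamma(|i - j|),
                       (r_p)_i = gamma(i),   i,j = 1..p.
Substitute the sample gammas (Toeplitz matrix and right-hand side of size 3):
  Gamma_p = [[4.6199, -2.634, 1.9461], [-2.634, 4.6199, -2.634], [1.9461, -2.634, 4.6199]]
  r_p     = [-2.634, 1.9461, -0.9174]
Written out (R1..R3):
  (R1) 4.6199 phi_1 - 2.634 phi_2 + 1.9461 phi_3 = -2.634
  (R2) -2.634 phi_1 + 4.6199 phi_2 - 2.634 phi_3 = 1.9461
  (R3) 1.9461 phi_1 - 2.634 phi_2 + 4.6199 phi_3 = -0.9174
Gaussian elimination:
  R2 <- R2 - (-2.634/4.6199) R1 = R2 - (-0.570142) R1:  3.118145 phi_2 - 1.524446 phi_3 = 0.444345
  R3 <- R3 - (1.9461/4.6199) R1 = R3 - (0.421243) R1:  -1.524446 phi_2 + 3.800119 phi_3 = 0.192154
  R3 <- R3 - (-1.524446/3.118145) R2 = R3 - (-0.488895) R2:  3.054825 phi_3 = 0.409392
Back-substitution:
  phi_hat_3 = 0.409392 / 3.054825 = 0.134015
  phi_hat_2 = (0.444345 - (-1.524446)(0.134015)) / 3.118145 = 0.208022
  phi_hat_1 = (-2.634 - (-2.634)(0.208022) - (1.9461)(0.134015)) / 4.6199 = -0.507993
So phi_hat = [-0.5080, 0.2080, 0.1340].
Therefore phi_hat_1 = -0.5080.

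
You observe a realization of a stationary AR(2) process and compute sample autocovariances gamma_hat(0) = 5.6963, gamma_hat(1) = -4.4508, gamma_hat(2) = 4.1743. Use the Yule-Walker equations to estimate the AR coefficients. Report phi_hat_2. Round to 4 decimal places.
\hat\phi_{2} = 0.3140

The Yule-Walker equations for an AR(p) process read, in matrix form,
  Gamma_p phi = r_p,   with   (Gamma_p)_{ij} = gamma(|i - j|),
                       (r_p)_i = gamma(i),   i,j = 1..p.
Substitute the sample gammas (Toeplitz matrix and right-hand side of size 2):
  Gamma_p = [[5.6963, -4.4508], [-4.4508, 5.6963]]
  r_p     = [-4.4508, 4.1743]
Written out:
  5.6963 phi_1 - 4.4508 phi_2 = -4.4508
  -4.4508 phi_1 + 5.6963 phi_2 = 4.1743
Solve by Cramer's rule:
  det = gamma(0)^2 - gamma(1)^2 = (5.6963)^2 - (-4.4508)^2 = 32.44783369 - 19.80962064 = 12.63821305
  phi_hat_1 = [gamma(1) gamma(0) - gamma(1) gamma(2)] / det = [(-4.4508)(5.6963) - (-4.4508)(4.1743)] / 12.63821305 = -6.7741176 / 12.63821305 = -0.536
  phi_hat_2 = [gamma(0) gamma(2) - gamma(1)^2] / det = [(5.6963)(4.1743) - (-4.4508)^2] / 12.63821305 = 3.96844445 / 12.63821305 = 0.314
So phi_hat = [-0.5360, 0.3140].
Therefore phi_hat_2 = 0.3140.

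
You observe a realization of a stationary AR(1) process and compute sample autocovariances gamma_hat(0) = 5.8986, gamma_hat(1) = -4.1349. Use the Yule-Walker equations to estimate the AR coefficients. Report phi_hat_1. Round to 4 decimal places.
\hat\phi_{1} = -0.7010

The Yule-Walker equations for an AR(p) process read, in matrix form,
  Gamma_p phi = r_p,   with   (Gamma_p)_{ij} = gamma(|i - j|),
                       (r_p)_i = gamma(i),   i,j = 1..p.
Substitute the sample gammas (Toeplitz matrix and right-hand side of size 1):
  Gamma_p = [[5.8986]]
  r_p     = [-4.1349]
With p = 1 this is the single equation gamma(0) phi_1 = gamma(1):
  phi_hat_1 = gamma(1) / gamma(0) = -4.1349 / 5.8986 = -0.7010.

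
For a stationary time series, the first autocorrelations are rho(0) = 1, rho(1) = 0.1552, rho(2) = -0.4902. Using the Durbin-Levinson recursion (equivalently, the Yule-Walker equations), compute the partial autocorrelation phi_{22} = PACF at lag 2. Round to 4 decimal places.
\phi_{22} = -0.5270

The PACF at lag k is phi_{kk}, the last component of the solution
to the Yule-Walker system G_k phi = r_k where
  (G_k)_{ij} = rho(|i - j|), (r_k)_i = rho(i), i,j = 1..k.
Equivalently, Durbin-Levinson gives phi_{kk} iteratively:
  phi_{11} = rho(1)
  phi_{kk} = [rho(k) - sum_{j=1..k-1} phi_{k-1,j} rho(k-j)]
            / [1 - sum_{j=1..k-1} phi_{k-1,j} rho(j)],
  phi_{k,j} = phi_{k-1,j} - phi_{kk} phi_{k-1,k-j},  j = 1..k-1.
Step k = 1:
  phi_11 = rho(1) = 0.1552.
Step k = 2:
  phi_22 = [rho(2) - phi_11 rho(1)] / [1 - phi_11 rho(1)] = [-0.4902 - (0.1552)(0.1552)] / [1 - (0.1552)(0.1552)]
         = -0.51428704 / 0.97591296 = -0.527.
Therefore phi_{22} = -0.5270.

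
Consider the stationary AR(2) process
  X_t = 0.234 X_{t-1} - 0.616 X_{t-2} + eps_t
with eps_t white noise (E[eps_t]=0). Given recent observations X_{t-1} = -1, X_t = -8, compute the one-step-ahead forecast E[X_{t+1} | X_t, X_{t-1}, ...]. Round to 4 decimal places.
E[X_{t+1} \mid \mathcal F_t] = -1.2560

For an AR(p) model X_t = c + sum_i phi_i X_{t-i} + eps_t, the
one-step-ahead conditional mean is
  E[X_{t+1} | X_t, ...] = c + sum_i phi_i X_{t+1-i}.
Substitute known values:
  E[X_{t+1} | ...] = (0.234) * (-8) + (-0.616) * (-1)
                   = -1.2560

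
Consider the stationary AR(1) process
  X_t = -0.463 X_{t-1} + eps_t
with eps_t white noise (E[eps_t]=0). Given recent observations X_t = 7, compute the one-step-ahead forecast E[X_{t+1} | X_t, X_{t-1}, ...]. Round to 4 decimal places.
E[X_{t+1} \mid \mathcal F_t] = -3.2410

For an AR(p) model X_t = c + sum_i phi_i X_{t-i} + eps_t, the
one-step-ahead conditional mean is
  E[X_{t+1} | X_t, ...] = c + sum_i phi_i X_{t+1-i}.
Substitute known values:
  E[X_{t+1} | ...] = (-0.463) * (7)
                   = -3.2410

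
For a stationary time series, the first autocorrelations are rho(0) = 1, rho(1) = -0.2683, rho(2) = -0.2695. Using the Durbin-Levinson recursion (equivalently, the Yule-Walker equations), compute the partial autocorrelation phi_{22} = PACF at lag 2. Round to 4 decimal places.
\phi_{22} = -0.3680

The PACF at lag k is phi_{kk}, the last component of the solution
to the Yule-Walker system G_k phi = r_k where
  (G_k)_{ij} = rho(|i - j|), (r_k)_i = rho(i), i,j = 1..k.
Equivalently, Durbin-Levinson gives phi_{kk} iteratively:
  phi_{11} = rho(1)
  phi_{kk} = [rho(k) - sum_{j=1..k-1} phi_{k-1,j} rho(k-j)]
            / [1 - sum_{j=1..k-1} phi_{k-1,j} rho(j)],
  phi_{k,j} = phi_{k-1,j} - phi_{kk} phi_{k-1,k-j},  j = 1..k-1.
Step k = 1:
  phi_11 = rho(1) = -0.2683.
Step k = 2:
  phi_22 = [rho(2) - phi_11 rho(1)] / [1 - phi_11 rho(1)] = [-0.2695 - (-0.2683)(-0.2683)] / [1 - (-0.2683)(-0.2683)]
         = -0.34148489 / 0.92801511 = -0.368.
Therefore phi_{22} = -0.3680.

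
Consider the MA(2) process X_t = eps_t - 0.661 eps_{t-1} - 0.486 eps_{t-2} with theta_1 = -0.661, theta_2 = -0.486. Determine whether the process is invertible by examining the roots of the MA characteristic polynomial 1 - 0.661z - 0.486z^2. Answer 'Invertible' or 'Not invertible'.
\text{Not invertible}

The MA(q) characteristic polynomial is P(z) = 1 - 0.661z - 0.486z^2.
Invertibility requires all roots to lie outside the unit circle, i.e. |z| > 1 for every root.
Set 1 + (-0.661) z + (-0.486) z^2 = 0, i.e. a z^2 + b z + c = 0 with a = -0.486, b = -0.661, c = 1.
Discriminant D = b^2 - 4ac = (-0.661)^2 - 4*(-0.486)*1 = 0.436921 - (-1.944) = 2.380921.
D >= 0, so the roots are real: z = (-b +/- sqrt(D)) / (2a) = (0.661 +/- 1.543023) / (-0.972).
  z_1 = (0.661 + 1.543023) / (-0.972) = -2.2675,   |z_1| = 2.2675.
  z_2 = (0.661 - 1.543023) / (-0.972) = 0.9074,   |z_2| = 0.9074.
Moduli of all roots: 2.2675, 0.9074.
All moduli strictly greater than 1? No.
Verdict: Not invertible.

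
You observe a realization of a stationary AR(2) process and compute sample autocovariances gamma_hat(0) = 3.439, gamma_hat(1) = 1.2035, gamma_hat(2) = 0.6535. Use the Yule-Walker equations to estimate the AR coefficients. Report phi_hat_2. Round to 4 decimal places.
\hat\phi_{2} = 0.0770

The Yule-Walker equations for an AR(p) process read, in matrix form,
  Gamma_p phi = r_p,   with   (Gamma_p)_{ij} = gamma(|i - j|),
                       (r_p)_i = gamma(i),   i,j = 1..p.
Substitute the sample gammas (Toeplitz matrix and right-hand side of size 2):
  Gamma_p = [[3.439, 1.2035], [1.2035, 3.439]]
  r_p     = [1.2035, 0.6535]
Written out:
  3.439 phi_1 + 1.2035 phi_2 = 1.2035
  1.2035 phi_1 + 3.439 phi_2 = 0.6535
Solve by Cramer's rule:
  det = gamma(0)^2 - gamma(1)^2 = (3.439)^2 - (1.2035)^2 = 11.826721 - 1.44841225 = 10.37830875
  phi_hat_1 = [gamma(1) gamma(0) - gamma(1) gamma(2)] / det = [(1.2035)(3.439) - (1.2035)(0.6535)] / 10.37830875 = 3.35234925 / 10.37830875 = 0.323
  phi_hat_2 = [gamma(0) gamma(2) - gamma(1)^2] / det = [(3.439)(0.6535) - (1.2035)^2] / 10.37830875 = 0.79897425 / 10.37830875 = 0.077
So phi_hat = [0.3230, 0.0770].
Therefore phi_hat_2 = 0.0770.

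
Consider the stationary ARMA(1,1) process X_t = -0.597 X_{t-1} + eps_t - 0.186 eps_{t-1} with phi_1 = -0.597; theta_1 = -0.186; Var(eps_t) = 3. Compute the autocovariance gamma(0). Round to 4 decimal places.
\gamma(0) = 5.8578

Multiply the model equation by X_{t-k} and take expectations. With theta_0 = psi_0 = 1 and psi_j the MA(infinity) weights, this gives
  gamma(k) - sum_i phi_i gamma(k-i) = c_k,
  c_k = sigma^2 * sum_{j=k..q} theta_j psi_{j-k}   (c_k = 0 for k > q),
using gamma(-m) = gamma(m).
psi-weights needed (psi_j = theta_j + sum_i phi_i psi_{j-i}):
  psi_1 = theta_1 + phi_1 = -0.186 + (-0.597) = -0.783
Right-hand sides:
  c_0 = sigma^2 (1 + theta_1 psi_1) = 3 * (1 + (-0.186)(-0.783)) = 3 * 1.145638 = 3.436914
  c_1 = sigma^2 theta_1 = 3 * (-0.186) = -0.558
  c_2 = 0
Equations for k = 0 and k = 1 (AR order 1):
  gamma(0) = phi_1 gamma(1) + c_0
  gamma(1) = phi_1 gamma(0) + c_1
Substituting the second into the first: gamma(0) (1 - phi_1^2) = c_0 + phi_1 c_1, so
  gamma(0) = (c_0 + phi_1 c_1) / (1 - phi_1^2) = (3.436914 + (-0.597)(-0.558)) / (1 - (-0.597)^2) = 3.77004 / 0.643591 = 5.85782.
Therefore gamma(0) = 5.8578 (to 4 decimal places).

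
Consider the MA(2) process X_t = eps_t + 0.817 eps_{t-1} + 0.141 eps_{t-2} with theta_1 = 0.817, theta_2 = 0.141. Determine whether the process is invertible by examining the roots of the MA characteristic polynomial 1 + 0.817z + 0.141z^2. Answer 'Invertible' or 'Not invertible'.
\text{Invertible}

The MA(q) characteristic polynomial is P(z) = 1 + 0.817z + 0.141z^2.
Invertibility requires all roots to lie outside the unit circle, i.e. |z| > 1 for every root.
Set 1 + (0.817) z + (0.141) z^2 = 0, i.e. a z^2 + b z + c = 0 with a = 0.141, b = 0.817, c = 1.
Discriminant D = b^2 - 4ac = (0.817)^2 - 4*(0.141)*1 = 0.667489 - (0.564) = 0.103489.
D >= 0, so the roots are real: z = (-b +/- sqrt(D)) / (2a) = (-0.817 +/- 0.321697) / (0.282).
  z_1 = (-0.817 + 0.321697) / (0.282) = -1.7564,   |z_1| = 1.7564.
  z_2 = (-0.817 - 0.321697) / (0.282) = -4.0379,   |z_2| = 4.0379.
Moduli of all roots: 1.7564, 4.0379.
All moduli strictly greater than 1? Yes.
Verdict: Invertible.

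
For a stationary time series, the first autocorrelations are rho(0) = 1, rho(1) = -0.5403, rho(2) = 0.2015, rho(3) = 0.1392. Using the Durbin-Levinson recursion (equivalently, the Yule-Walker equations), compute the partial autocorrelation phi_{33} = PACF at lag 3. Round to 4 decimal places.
\phi_{33} = 0.2771

The PACF at lag k is phi_{kk}, the last component of the solution
to the Yule-Walker system G_k phi = r_k where
  (G_k)_{ij} = rho(|i - j|), (r_k)_i = rho(i), i,j = 1..k.
Equivalently, Durbin-Levinson gives phi_{kk} iteratively:
  phi_{11} = rho(1)
  phi_{kk} = [rho(k) - sum_{j=1..k-1} phi_{k-1,j} rho(k-j)]
            / [1 - sum_{j=1..k-1} phi_{k-1,j} rho(j)],
  phi_{k,j} = phi_{k-1,j} - phi_{kk} phi_{k-1,k-j},  j = 1..k-1.
Step k = 1:
  phi_11 = rho(1) = -0.5403.
Step k = 2:
  phi_22 = [rho(2) - phi_11 rho(1)] / [1 - phi_11 rho(1)] = [0.2015 - (-0.5403)(-0.5403)] / [1 - (-0.5403)(-0.5403)]
         = -0.09042409 / 0.70807591 = -0.127704.
  Update: phi_21 = phi_11 - phi_22 phi_11 = -0.5403 - (-0.127704)(-0.5403) = -0.609298.
Step k = 3:
  phi_33 = [rho(3) - phi_21 rho(2) - phi_22 rho(1)] / [1 - phi_21 rho(1) - phi_22 rho(2)]
    numerator   = 0.1392 - (-0.609298)(0.2015) - (-0.127704)(-0.5403) = 0.19297519
    denominator = 1 - (-0.609298)(-0.5403) - (-0.127704)(0.2015) = 0.6965284
  phi_33 = 0.19297519 / 0.6965284 = 0.2771.
Therefore phi_{33} = 0.2771.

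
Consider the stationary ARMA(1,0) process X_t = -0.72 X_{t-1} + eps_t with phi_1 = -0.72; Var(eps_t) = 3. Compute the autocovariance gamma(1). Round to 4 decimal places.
\gamma(1) = -4.4850

Multiply the model equation by X_{t-k} and take expectations. With theta_0 = psi_0 = 1 and psi_j the MA(infinity) weights, this gives
  gamma(k) - sum_i phi_i gamma(k-i) = c_k,
  c_k = sigma^2 * sum_{j=k..q} theta_j psi_{j-k}   (c_k = 0 for k > q),
using gamma(-m) = gamma(m).
Pure AR (q = 0): c_0 = sigma^2 = 3, c_k = 0 for k >= 1.
Equations for k = 0 and k = 1 (AR order 1):
  gamma(0) = phi_1 gamma(1) + c_0
  gamma(1) = phi_1 gamma(0) + c_1
Substituting the second into the first: gamma(0) (1 - phi_1^2) = c_0 + phi_1 c_1, so
  gamma(0) = c_0 / (1 - phi_1^2) = 3 / (1 - (-0.72)^2) = 3 / 0.4816 = 6.229236.
  gamma(1) = phi_1 gamma(0) = (-0.72)(6.229236) = -4.48505.
Therefore gamma(1) = -4.4850 (to 4 decimal places).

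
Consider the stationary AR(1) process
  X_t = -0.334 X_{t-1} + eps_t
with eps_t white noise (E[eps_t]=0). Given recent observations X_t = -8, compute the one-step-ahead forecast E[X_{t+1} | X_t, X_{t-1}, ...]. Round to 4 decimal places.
E[X_{t+1} \mid \mathcal F_t] = 2.6720

For an AR(p) model X_t = c + sum_i phi_i X_{t-i} + eps_t, the
one-step-ahead conditional mean is
  E[X_{t+1} | X_t, ...] = c + sum_i phi_i X_{t+1-i}.
Substitute known values:
  E[X_{t+1} | ...] = (-0.334) * (-8)
                   = 2.6720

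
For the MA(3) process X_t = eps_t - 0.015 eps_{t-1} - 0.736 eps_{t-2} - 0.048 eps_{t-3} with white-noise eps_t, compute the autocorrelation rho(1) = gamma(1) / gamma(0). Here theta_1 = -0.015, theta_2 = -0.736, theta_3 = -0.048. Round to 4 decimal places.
\rho(1) = 0.0203

For an MA(q) process with theta_0 = 1, the autocovariance is
  gamma(k) = sigma^2 * sum_{i=0..q-k} theta_i * theta_{i+k},
and rho(k) = gamma(k) / gamma(0). Sigma^2 cancels.
  numerator   = (1)*(-0.015) + (-0.015)*(-0.736) + (-0.736)*(-0.048) = 0.031368.
  denominator = (1)^2 + (-0.015)^2 + (-0.736)^2 + (-0.048)^2 = 1.544225.
  rho(1) = 0.031368 / 1.544225 = 0.0203.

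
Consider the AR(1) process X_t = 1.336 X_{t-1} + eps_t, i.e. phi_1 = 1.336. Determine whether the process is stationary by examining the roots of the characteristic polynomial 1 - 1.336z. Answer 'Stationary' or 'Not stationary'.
\text{Not stationary}

The AR(p) characteristic polynomial is P(z) = 1 - 1.336z.
Stationarity requires all roots to lie outside the unit circle, i.e. |z| > 1 for every root.
This is linear in z: 1 + (-1.336) z = 0  =>  z = -1/(-1.336) = 0.748503,  |z| = 0.748503.
Moduli of all roots: 0.7485.
All moduli strictly greater than 1? No.
Verdict: Not stationary.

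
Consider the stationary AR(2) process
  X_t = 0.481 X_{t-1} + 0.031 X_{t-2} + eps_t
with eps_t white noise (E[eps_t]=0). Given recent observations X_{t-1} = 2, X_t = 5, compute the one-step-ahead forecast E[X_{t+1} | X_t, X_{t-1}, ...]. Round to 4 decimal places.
E[X_{t+1} \mid \mathcal F_t] = 2.4670

For an AR(p) model X_t = c + sum_i phi_i X_{t-i} + eps_t, the
one-step-ahead conditional mean is
  E[X_{t+1} | X_t, ...] = c + sum_i phi_i X_{t+1-i}.
Substitute known values:
  E[X_{t+1} | ...] = (0.481) * (5) + (0.031) * (2)
                   = 2.4670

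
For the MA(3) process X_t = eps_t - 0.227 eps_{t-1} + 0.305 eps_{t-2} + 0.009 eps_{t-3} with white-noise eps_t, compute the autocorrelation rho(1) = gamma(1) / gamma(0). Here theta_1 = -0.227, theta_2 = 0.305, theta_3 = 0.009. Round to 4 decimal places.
\rho(1) = -0.2564

For an MA(q) process with theta_0 = 1, the autocovariance is
  gamma(k) = sigma^2 * sum_{i=0..q-k} theta_i * theta_{i+k},
and rho(k) = gamma(k) / gamma(0). Sigma^2 cancels.
  numerator   = (1)*(-0.227) + (-0.227)*(0.305) + (0.305)*(0.009) = -0.29349.
  denominator = (1)^2 + (-0.227)^2 + (0.305)^2 + (0.009)^2 = 1.144635.
  rho(1) = -0.29349 / 1.144635 = -0.2564.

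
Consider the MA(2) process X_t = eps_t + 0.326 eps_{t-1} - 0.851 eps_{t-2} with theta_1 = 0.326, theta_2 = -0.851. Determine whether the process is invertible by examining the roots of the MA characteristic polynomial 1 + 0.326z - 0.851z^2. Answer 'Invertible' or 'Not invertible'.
\text{Not invertible}

The MA(q) characteristic polynomial is P(z) = 1 + 0.326z - 0.851z^2.
Invertibility requires all roots to lie outside the unit circle, i.e. |z| > 1 for every root.
Set 1 + (0.326) z + (-0.851) z^2 = 0, i.e. a z^2 + b z + c = 0 with a = -0.851, b = 0.326, c = 1.
Discriminant D = b^2 - 4ac = (0.326)^2 - 4*(-0.851)*1 = 0.106276 - (-3.404) = 3.510276.
D >= 0, so the roots are real: z = (-b +/- sqrt(D)) / (2a) = (-0.326 +/- 1.873573) / (-1.702).
  z_1 = (-0.326 + 1.873573) / (-1.702) = -0.9093,   |z_1| = 0.9093.
  z_2 = (-0.326 - 1.873573) / (-1.702) = 1.2923,   |z_2| = 1.2923.
Moduli of all roots: 0.9093, 1.2923.
All moduli strictly greater than 1? No.
Verdict: Not invertible.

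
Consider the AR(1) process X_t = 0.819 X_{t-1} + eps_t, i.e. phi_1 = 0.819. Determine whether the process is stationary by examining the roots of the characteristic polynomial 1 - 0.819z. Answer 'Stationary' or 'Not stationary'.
\text{Stationary}

The AR(p) characteristic polynomial is P(z) = 1 - 0.819z.
Stationarity requires all roots to lie outside the unit circle, i.e. |z| > 1 for every root.
This is linear in z: 1 + (-0.819) z = 0  =>  z = -1/(-0.819) = 1.221001,  |z| = 1.221001.
Moduli of all roots: 1.2210.
All moduli strictly greater than 1? Yes.
Verdict: Stationary.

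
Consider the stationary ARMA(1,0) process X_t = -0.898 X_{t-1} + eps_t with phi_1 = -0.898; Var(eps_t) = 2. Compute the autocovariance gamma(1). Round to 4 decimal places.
\gamma(1) = -9.2771

Multiply the model equation by X_{t-k} and take expectations. With theta_0 = psi_0 = 1 and psi_j the MA(infinity) weights, this gives
  gamma(k) - sum_i phi_i gamma(k-i) = c_k,
  c_k = sigma^2 * sum_{j=k..q} theta_j psi_{j-k}   (c_k = 0 for k > q),
using gamma(-m) = gamma(m).
Pure AR (q = 0): c_0 = sigma^2 = 2, c_k = 0 for k >= 1.
Equations for k = 0 and k = 1 (AR order 1):
  gamma(0) = phi_1 gamma(1) + c_0
  gamma(1) = phi_1 gamma(0) + c_1
Substituting the second into the first: gamma(0) (1 - phi_1^2) = c_0 + phi_1 c_1, so
  gamma(0) = c_0 / (1 - phi_1^2) = 2 / (1 - (-0.898)^2) = 2 / 0.193596 = 10.330792.
  gamma(1) = phi_1 gamma(0) = (-0.898)(10.330792) = -9.277051.
Therefore gamma(1) = -9.2771 (to 4 decimal places).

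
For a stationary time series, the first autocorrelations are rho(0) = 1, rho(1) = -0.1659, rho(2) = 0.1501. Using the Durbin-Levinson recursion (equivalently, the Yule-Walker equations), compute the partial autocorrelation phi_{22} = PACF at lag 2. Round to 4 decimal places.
\phi_{22} = 0.1260

The PACF at lag k is phi_{kk}, the last component of the solution
to the Yule-Walker system G_k phi = r_k where
  (G_k)_{ij} = rho(|i - j|), (r_k)_i = rho(i), i,j = 1..k.
Equivalently, Durbin-Levinson gives phi_{kk} iteratively:
  phi_{11} = rho(1)
  phi_{kk} = [rho(k) - sum_{j=1..k-1} phi_{k-1,j} rho(k-j)]
            / [1 - sum_{j=1..k-1} phi_{k-1,j} rho(j)],
  phi_{k,j} = phi_{k-1,j} - phi_{kk} phi_{k-1,k-j},  j = 1..k-1.
Step k = 1:
  phi_11 = rho(1) = -0.1659.
Step k = 2:
  phi_22 = [rho(2) - phi_11 rho(1)] / [1 - phi_11 rho(1)] = [0.1501 - (-0.1659)(-0.1659)] / [1 - (-0.1659)(-0.1659)]
         = 0.12257719 / 0.97247719 = 0.126.
Therefore phi_{22} = 0.1260.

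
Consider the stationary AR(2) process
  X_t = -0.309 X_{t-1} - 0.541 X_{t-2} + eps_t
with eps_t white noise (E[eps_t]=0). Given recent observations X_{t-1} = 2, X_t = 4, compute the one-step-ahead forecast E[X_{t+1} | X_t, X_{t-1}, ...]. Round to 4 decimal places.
E[X_{t+1} \mid \mathcal F_t] = -2.3180

For an AR(p) model X_t = c + sum_i phi_i X_{t-i} + eps_t, the
one-step-ahead conditional mean is
  E[X_{t+1} | X_t, ...] = c + sum_i phi_i X_{t+1-i}.
Substitute known values:
  E[X_{t+1} | ...] = (-0.309) * (4) + (-0.541) * (2)
                   = -2.3180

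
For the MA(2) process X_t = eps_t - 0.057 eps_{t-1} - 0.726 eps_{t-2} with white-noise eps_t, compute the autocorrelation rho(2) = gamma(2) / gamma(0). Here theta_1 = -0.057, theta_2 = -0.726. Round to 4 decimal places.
\rho(2) = -0.4744

For an MA(q) process with theta_0 = 1, the autocovariance is
  gamma(k) = sigma^2 * sum_{i=0..q-k} theta_i * theta_{i+k},
and rho(k) = gamma(k) / gamma(0). Sigma^2 cancels.
  numerator   = (1)*(-0.726) = -0.726.
  denominator = (1)^2 + (-0.057)^2 + (-0.726)^2 = 1.530325.
  rho(2) = -0.726 / 1.530325 = -0.4744.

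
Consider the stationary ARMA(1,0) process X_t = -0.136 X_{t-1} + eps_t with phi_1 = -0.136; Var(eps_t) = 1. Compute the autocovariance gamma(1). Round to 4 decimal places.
\gamma(1) = -0.1386

Multiply the model equation by X_{t-k} and take expectations. With theta_0 = psi_0 = 1 and psi_j the MA(infinity) weights, this gives
  gamma(k) - sum_i phi_i gamma(k-i) = c_k,
  c_k = sigma^2 * sum_{j=k..q} theta_j psi_{j-k}   (c_k = 0 for k > q),
using gamma(-m) = gamma(m).
Pure AR (q = 0): c_0 = sigma^2 = 1, c_k = 0 for k >= 1.
Equations for k = 0 and k = 1 (AR order 1):
  gamma(0) = phi_1 gamma(1) + c_0
  gamma(1) = phi_1 gamma(0) + c_1
Substituting the second into the first: gamma(0) (1 - phi_1^2) = c_0 + phi_1 c_1, so
  gamma(0) = c_0 / (1 - phi_1^2) = 1 / (1 - (-0.136)^2) = 1 / 0.981504 = 1.018845.
  gamma(1) = phi_1 gamma(0) = (-0.136)(1.018845) = -0.138563.
Therefore gamma(1) = -0.1386 (to 4 decimal places).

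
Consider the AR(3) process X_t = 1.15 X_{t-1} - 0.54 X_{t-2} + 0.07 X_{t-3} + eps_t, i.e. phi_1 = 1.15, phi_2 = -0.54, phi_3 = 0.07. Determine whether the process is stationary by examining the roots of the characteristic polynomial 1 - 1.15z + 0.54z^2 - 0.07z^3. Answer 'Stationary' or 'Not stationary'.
\text{Stationary}

The AR(p) characteristic polynomial is P(z) = 1 - 1.15z + 0.54z^2 - 0.07z^3.
Stationarity requires all roots to lie outside the unit circle, i.e. |z| > 1 for every root.
Degree 3: look for a simple real root z0 first, then factor out (1 - z/z0) and solve the remaining quadratic.
Testing z0 = 5: P(5) = 1 + (-1.15)(5) + (0.54)(5)^2 + (-0.07)(5)^3
  = 1 + (-5.75) + (13.5) + (-8.75) = 0.  So z_0 = 5 is a root, |z_0| = 5.
Divide out the factor (1 - 0.2 z) = (1 - z/z0) (since 1/z0 = 0.2):
  P(z) = (1 - 0.2 z)(1 + (-0.95) z + (0.35) z^2)
  [check: z-coef -0.95 - (0.2) = -1.15; z^2-coef 0.35 - (0.2)(-0.95) = 0.54; z^3-coef -(0.2)(0.35) = -0.07.]
Remaining roots from the quadratic factor 1 + (-0.95) z + (0.35) z^2:
  Set 1 + (-0.95) z + (0.35) z^2 = 0, i.e. a z^2 + b z + c = 0 with a = 0.35, b = -0.95, c = 1.
  Discriminant D = b^2 - 4ac = (-0.95)^2 - 4*(0.35)*1 = 0.9025 - (1.4) = -0.4975.
  D < 0, so the roots are the complex-conjugate pair z = (-b +/- i sqrt(-D)) / (2a) = 1.3571 +/- 1.0076i.
  For a conjugate pair |z|^2 = z * conj(z) = (product of roots) = c/a = 1/(0.35) = 2.857143, so |z| = sqrt(2.857143) = 1.6903 for both roots.
Moduli of all roots: 5.0000, 1.6903, 1.6903.
All moduli strictly greater than 1? Yes.
Verdict: Stationary.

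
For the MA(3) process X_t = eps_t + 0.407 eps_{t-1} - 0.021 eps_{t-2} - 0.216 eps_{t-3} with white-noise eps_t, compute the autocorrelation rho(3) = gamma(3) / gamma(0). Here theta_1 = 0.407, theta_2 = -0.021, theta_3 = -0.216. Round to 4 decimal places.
\rho(3) = -0.1781

For an MA(q) process with theta_0 = 1, the autocovariance is
  gamma(k) = sigma^2 * sum_{i=0..q-k} theta_i * theta_{i+k},
and rho(k) = gamma(k) / gamma(0). Sigma^2 cancels.
  numerator   = (1)*(-0.216) = -0.216.
  denominator = (1)^2 + (0.407)^2 + (-0.021)^2 + (-0.216)^2 = 1.212746.
  rho(3) = -0.216 / 1.212746 = -0.1781.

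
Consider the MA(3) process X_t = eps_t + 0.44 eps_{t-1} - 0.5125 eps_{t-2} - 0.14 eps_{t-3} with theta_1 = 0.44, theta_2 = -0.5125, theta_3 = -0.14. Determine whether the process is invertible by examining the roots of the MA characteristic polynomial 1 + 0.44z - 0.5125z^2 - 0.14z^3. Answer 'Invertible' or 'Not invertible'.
\text{Invertible}

The MA(q) characteristic polynomial is P(z) = 1 + 0.44z - 0.5125z^2 - 0.14z^3.
Invertibility requires all roots to lie outside the unit circle, i.e. |z| > 1 for every root.
Degree 3: look for a simple real root z0 first, then factor out (1 - z/z0) and solve the remaining quadratic.
Testing z0 = -4: P(-4) = 1 + (0.44)(-4) + (-0.5125)(-4)^2 + (-0.14)(-4)^3
  = 1 + (-1.76) + (-8.2) + (8.96) = 0.  So z_0 = -4 is a root, |z_0| = 4.
Divide out the factor (1 + 0.25 z) = (1 - z/z0) (since 1/z0 = -0.25):
  P(z) = (1 + 0.25 z)(1 + (0.19) z + (-0.56) z^2)
  [check: z-coef 0.19 - (-0.25) = 0.44; z^2-coef -0.56 - (-0.25)(0.19) = -0.5125; z^3-coef -(-0.25)(-0.56) = -0.14.]
Remaining roots from the quadratic factor 1 + (0.19) z + (-0.56) z^2:
  Set 1 + (0.19) z + (-0.56) z^2 = 0, i.e. a z^2 + b z + c = 0 with a = -0.56, b = 0.19, c = 1.
  Discriminant D = b^2 - 4ac = (0.19)^2 - 4*(-0.56)*1 = 0.0361 - (-2.24) = 2.2761.
  D >= 0, so the roots are real: z = (-b +/- sqrt(D)) / (2a) = (-0.19 +/- 1.508675) / (-1.12).
    z_1 = (-0.19 + 1.508675) / (-1.12) = -1.1774,   |z_1| = 1.1774.
    z_2 = (-0.19 - 1.508675) / (-1.12) = 1.5167,   |z_2| = 1.5167.
Moduli of all roots: 4.0000, 1.1774, 1.5167.
All moduli strictly greater than 1? Yes.
Verdict: Invertible.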